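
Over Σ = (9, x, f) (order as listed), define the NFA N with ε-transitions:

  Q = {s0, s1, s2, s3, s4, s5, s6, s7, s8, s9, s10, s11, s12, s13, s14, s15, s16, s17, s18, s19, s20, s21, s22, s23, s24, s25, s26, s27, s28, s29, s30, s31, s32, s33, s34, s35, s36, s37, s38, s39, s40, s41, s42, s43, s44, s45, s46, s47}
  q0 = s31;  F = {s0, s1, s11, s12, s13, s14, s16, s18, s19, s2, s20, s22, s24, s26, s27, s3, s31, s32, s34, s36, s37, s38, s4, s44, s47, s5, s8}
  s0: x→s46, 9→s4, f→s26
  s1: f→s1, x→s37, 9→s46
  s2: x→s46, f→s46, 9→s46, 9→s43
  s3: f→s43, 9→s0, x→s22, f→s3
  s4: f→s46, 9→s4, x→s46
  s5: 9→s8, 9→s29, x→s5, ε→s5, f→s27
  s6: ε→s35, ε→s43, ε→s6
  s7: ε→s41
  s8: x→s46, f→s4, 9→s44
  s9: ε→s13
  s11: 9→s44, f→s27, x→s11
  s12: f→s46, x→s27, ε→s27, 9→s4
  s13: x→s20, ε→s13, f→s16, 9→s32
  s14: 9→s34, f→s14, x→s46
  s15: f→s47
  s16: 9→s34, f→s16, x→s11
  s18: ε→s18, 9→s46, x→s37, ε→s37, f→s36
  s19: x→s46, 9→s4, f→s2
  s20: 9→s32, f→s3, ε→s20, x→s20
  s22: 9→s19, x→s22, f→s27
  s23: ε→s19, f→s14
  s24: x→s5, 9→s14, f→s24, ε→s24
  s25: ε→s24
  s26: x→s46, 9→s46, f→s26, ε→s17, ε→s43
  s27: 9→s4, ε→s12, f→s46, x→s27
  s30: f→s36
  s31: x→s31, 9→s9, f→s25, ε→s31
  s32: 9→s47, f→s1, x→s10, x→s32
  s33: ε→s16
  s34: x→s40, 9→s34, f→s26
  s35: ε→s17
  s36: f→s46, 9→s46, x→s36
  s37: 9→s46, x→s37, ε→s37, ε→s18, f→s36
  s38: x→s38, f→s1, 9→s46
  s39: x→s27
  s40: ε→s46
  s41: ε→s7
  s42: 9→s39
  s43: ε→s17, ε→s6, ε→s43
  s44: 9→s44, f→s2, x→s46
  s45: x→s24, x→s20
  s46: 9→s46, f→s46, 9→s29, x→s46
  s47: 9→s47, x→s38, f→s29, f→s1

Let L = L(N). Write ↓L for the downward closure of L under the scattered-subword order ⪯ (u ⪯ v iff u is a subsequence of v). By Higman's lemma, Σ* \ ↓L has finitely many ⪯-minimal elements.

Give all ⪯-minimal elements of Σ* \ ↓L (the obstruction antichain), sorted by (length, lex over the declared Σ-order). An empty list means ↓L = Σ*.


|Q|=48, |F|=27, |δ|=124 (27 ε).
min D↑ (26 st, q0=0, F={13}): 0:9→1,x→0,f→2 1:9→3,x→4,f→5 2:9→6,x→7,f→2 3:9→8,x→3,f→9 4:9→3,x→4,f→10 5:9→11,x→12,f→5 6:9→11,x→13,f→6 7:9→14,x→7,f→15 8:9→8,x→16,f→9 9:9→13,x→17,f→9 10:9→18,x→19,f→10 11:9→11,x→13,f→20 12:9→21,x→12,f→15 13:9→13,x→13,f→13 14:9→21,x→13,f→22 15:9→22,x→15,f→13 16:9→13,x→16,f→9 17:9→13,x→17,f→23 18:9→22,x→13,f→20 19:9→24,x→19,f→15 20:9→13,x→13,f→20 21:9→21,x→13,f→25 22:9→22,x→13,f→13 23:9→13,x→23,f→13 24:9→22,x→13,f→25 25:9→13,x→13,f→13 [Hopcroft].
'f9x': N↓-sim [37, 29, 16, 3] end={s29,s40,s46} ∉↓L; 3/3 del acc.
'99f9': run [37, 33, 22, 12, 6] end={s17,s29,s35,s43,s46,s6} — reject; 4/4 single-dels accept.
'fxff': |S_i|=[37, 29, 20, 11, 2] end={s29,s46} — reject; 4/4 deletions ∈↓L.
'999x9': N↓-sim [37, 33, 22, 18, 8, 2] end={s29,s46} — reject; 5/5 single-dels accept.
'9xf99f': N↓-sim [37, 33, 27, 19, 11, 7, 2] end={s29,s46} — reject; 6/6 del acc.
5 words, ⪯-incomp.

min(Σ*\↓L) = [f9x, 99f9, fxff, 999x9, 9xf99f].


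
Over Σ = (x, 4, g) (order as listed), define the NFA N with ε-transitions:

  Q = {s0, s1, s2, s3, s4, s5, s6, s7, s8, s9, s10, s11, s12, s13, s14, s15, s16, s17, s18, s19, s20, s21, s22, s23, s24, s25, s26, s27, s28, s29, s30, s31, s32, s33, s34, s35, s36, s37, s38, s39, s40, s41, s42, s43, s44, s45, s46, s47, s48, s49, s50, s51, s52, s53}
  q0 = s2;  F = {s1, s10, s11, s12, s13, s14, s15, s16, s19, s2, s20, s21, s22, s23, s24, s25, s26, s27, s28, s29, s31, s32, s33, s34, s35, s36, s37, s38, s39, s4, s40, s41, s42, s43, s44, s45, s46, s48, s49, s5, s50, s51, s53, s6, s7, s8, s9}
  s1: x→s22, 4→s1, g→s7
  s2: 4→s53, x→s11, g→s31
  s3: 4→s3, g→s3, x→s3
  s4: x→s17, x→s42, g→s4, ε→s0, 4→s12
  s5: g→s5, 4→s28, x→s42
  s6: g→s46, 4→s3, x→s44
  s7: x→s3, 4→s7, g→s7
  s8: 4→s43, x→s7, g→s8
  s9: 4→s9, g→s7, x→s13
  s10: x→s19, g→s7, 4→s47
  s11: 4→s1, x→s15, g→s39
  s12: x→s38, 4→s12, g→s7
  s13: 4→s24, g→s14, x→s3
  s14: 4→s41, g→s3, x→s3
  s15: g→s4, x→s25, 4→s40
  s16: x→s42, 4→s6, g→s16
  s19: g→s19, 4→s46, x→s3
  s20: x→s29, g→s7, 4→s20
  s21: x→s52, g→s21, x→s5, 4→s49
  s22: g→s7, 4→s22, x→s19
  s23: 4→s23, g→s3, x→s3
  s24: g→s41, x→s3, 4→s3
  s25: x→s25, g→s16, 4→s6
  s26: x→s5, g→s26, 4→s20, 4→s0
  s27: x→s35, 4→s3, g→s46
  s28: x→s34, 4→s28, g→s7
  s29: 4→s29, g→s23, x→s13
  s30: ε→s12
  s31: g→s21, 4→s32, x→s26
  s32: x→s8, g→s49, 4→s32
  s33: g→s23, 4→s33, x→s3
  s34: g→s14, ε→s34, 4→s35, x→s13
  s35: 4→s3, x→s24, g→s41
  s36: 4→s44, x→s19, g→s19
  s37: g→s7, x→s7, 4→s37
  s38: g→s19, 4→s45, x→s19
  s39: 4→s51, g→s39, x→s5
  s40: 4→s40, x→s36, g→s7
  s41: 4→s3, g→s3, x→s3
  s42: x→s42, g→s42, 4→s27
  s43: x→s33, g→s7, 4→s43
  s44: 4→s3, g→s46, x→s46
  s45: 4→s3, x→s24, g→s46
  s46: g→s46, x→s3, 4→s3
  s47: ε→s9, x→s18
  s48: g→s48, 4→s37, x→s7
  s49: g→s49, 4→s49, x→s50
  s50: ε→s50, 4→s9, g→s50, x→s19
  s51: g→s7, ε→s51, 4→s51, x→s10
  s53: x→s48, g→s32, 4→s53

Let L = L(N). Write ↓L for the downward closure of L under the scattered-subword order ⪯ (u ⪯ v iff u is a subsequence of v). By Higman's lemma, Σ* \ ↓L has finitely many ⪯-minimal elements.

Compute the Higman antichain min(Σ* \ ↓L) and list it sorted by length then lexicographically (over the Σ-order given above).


Antichain: [x4gx, 4xxx, xxx44, gx4xgg, ggxx44].

|Q|=54, |F|=47, |δ|=154 (6 ε).
min D↑ (48 st, q0=0, F={28}): 0:x→1,4→2,g→3 1:x→4,4→5,g→6 2:x→7,4→2,g→8 3:x→9,4→8,g→10 4:x→11,4→12,g→13 5:x→14,4→5,g→15 6:x→16,4→17,g→6 7:x→15,4→18,g→7 8:x→19,4→8,g→20 9:x→16,4→21,g→9 10:x→16,4→20,g→10 11:x→11,4→22,g→23 12:x→24,4→12,g→15 13:x→25,4→26,g→13 14:x→27,4→14,g→15 15:x→28,4→15,g→15 16:x→25,4→29,g→16 17:x→30,4→17,g→15 18:x→15,4→18,g→15 19:x→15,4→31,g→19 20:x→32,4→20,g→20 21:x→33,4→21,g→15 22:x→34,4→28,g→35 23:x→25,4→22,g→23 24:x→27,4→34,g→27 25:x→25,4→36,g→25 26:x→37,4→26,g→15 27:x→28,4→35,g→27 28:x→28,4→28,g→28 29:x→38,4→29,g→15 30:x→27,4→39,g→15 31:x→40,4→31,g→15 32:x→27,4→39,g→32 33:x→41,4→33,g→42 34:x→35,4→28,g→35 35:x→28,4→28,g→35 36:x→43,4→28,g→35 37:x→27,4→44,g→27 38:x→41,4→43,g→45 39:x→41,4→39,g→15 40:x→28,4→40,g→42 41:x→28,4→46,g→45 42:x→28,4→42,g→28 43:x→46,4→28,g→47 44:x→46,4→28,g→35 45:x→28,4→47,g→28 46:x→28,4→28,g→47 47:x→28,4→28,g→28 (ε-aug+det+¬).
'x4gx': N↓-sim [53, 47, 33, 7, 1] end={s3} rej; 4/4 del acc.
'4xxx': N↓-sim [53, 39, 27, 11, 1] end={s3} — reject; 4/4 del acc.
'xxx44': run [53, 47, 35, 20, 9, 1] end={s3} ∉↓L; 5/5 single-dels accept.
'gx4xgg': N↓-sim [53, 44, 32, 21, 11, 4, 1] end={s3} ∉↓L; 6/6 del acc.
'ggxx44': N↓-sim [53, 44, 42, 27, 12, 6, 1] end={s3} ∉↓L; 6/6 del acc.
5 words, ⪯-incomp.


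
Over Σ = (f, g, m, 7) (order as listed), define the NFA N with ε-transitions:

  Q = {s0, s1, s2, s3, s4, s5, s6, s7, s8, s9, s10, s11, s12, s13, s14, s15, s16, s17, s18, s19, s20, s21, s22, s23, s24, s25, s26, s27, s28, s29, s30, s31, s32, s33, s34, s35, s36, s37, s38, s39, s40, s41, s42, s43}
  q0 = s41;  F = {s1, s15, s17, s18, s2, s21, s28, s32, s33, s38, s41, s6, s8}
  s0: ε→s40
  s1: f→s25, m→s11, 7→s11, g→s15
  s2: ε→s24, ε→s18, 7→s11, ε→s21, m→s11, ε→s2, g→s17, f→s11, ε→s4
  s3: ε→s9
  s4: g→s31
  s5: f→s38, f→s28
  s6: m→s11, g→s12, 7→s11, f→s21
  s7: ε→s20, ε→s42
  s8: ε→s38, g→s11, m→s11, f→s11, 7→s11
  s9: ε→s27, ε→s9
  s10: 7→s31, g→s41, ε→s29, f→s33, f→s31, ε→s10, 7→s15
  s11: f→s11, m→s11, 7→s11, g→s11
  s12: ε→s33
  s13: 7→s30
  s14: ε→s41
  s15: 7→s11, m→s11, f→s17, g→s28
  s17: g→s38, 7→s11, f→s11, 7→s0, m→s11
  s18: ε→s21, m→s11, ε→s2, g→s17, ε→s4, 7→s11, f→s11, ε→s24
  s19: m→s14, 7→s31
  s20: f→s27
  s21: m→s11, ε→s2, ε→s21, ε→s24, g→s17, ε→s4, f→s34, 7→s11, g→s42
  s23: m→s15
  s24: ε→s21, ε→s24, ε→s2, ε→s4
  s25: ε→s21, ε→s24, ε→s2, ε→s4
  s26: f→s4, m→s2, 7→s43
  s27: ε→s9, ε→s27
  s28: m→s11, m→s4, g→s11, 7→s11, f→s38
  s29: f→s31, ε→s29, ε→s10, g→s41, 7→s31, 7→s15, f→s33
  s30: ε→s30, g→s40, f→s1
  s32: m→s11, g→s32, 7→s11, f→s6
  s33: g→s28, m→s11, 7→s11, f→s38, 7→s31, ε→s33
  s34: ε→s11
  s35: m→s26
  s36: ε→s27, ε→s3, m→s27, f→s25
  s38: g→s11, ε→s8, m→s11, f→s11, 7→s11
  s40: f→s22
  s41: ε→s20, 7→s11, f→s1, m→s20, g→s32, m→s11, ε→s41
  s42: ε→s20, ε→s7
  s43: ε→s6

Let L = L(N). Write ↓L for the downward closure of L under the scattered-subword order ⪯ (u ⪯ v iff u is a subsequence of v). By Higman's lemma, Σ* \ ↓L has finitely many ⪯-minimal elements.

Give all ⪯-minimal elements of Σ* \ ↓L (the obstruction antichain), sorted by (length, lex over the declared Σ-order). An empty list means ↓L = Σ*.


min(Σ*\↓L) = [m, 7, fff, fggg, gfgfg].

|Q|=44, |F|=13, |δ|=135 (47 ε).
min D↑ (11 st, q0=0, F={3}): 0:f→1,g→2,m→3,7→3 1:f→4,g→5,m→3,7→3 2:f→6,g→2,m→3,7→3 3:f→3,g→3,m→3,7→3 4:f→3,g→7,m→3,7→3 5:f→7,g→8,m→3,7→3 6:f→4,g→9,m→3,7→3 7:f→3,g→10,m→3,7→3 8:f→10,g→3,m→3,7→3 9:f→10,g→8,m→3,7→3 10:f→3,g→3,m→3,7→3 [Hopcroft].
'm': |S_i|=[28, 6] end={s11,s20,s27,s31,s4,s9} ∉↓L; 1/1 single-dels accept.
'7': |S_i|=[28, 5] end={s0,s11,s22,s31,s40} — reject; 1/1 del acc.
'fff': N↓-sim [28, 26, 20, 5] end={s11,s22,s27,s34,s9} — reject; 3/3 single-dels accept.
'fggg': run [28, 26, 18, 6, 2] end={s11,s31} — reject; 4/4 deletions ∈↓L.
'gfgfg': |S_i|=[28, 25, 23, 17, 6, 1] end={s11} ∉↓L; 5/5 single-dels accept.
5 minimals (antichain).


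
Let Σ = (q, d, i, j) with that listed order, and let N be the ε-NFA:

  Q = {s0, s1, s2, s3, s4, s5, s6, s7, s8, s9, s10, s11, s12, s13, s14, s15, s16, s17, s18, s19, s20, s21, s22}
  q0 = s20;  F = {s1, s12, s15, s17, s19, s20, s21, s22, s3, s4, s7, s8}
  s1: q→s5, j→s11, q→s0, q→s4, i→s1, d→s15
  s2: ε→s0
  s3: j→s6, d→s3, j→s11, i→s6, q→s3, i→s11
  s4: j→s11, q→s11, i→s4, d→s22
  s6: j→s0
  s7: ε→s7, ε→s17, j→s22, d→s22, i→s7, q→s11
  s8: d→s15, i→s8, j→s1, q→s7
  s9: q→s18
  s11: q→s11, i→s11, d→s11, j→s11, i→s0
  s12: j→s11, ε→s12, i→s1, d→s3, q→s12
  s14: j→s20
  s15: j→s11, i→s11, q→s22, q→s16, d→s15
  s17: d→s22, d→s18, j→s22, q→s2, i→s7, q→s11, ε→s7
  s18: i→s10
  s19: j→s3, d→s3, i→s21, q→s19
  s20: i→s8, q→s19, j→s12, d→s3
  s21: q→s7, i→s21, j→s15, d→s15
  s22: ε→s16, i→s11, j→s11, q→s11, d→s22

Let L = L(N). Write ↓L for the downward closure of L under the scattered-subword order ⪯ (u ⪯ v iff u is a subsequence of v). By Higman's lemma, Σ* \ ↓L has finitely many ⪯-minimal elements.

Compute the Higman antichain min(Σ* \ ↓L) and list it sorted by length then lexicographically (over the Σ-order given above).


|Q|=23, |F|=12, |δ|=70 (6 ε).
min D↑ (12 st, q0=0, F={6}): 0:q→1,d→2,i→3,j→4 1:q→1,d→2,i→5,j→2 2:q→2,d→2,i→6,j→6 3:q→7,d→8,i→3,j→9 4:q→4,d→2,i→9,j→6 5:q→7,d→8,i→5,j→8 6:q→6,d→6,i→6,j→6 7:q→6,d→10,i→7,j→10 8:q→10,d→8,i→6,j→6 9:q→11,d→8,i→9,j→6 10:q→6,d→10,i→6,j→6 11:q→6,d→10,i→11,j→6 (ε-aug+det+¬).
'di': N↓-sim [20, 9, 4] end={s0,s10,s11,s6} — reject; 2/2 del acc.
'dj': |S_i|=[20, 9, 3] end={s0,s11,s6} rej; 2/2 single-dels accept.
'jj': run [20, 11, 3] end={s0,s11,s6} ∉↓L; 2/2 deletions ∈↓L.
'qji': run [20, 18, 7, 3] end={s0,s11,s6} ∉↓L; 3/3 deletions ∈↓L.
'iqq': run [20, 16, 11, 3] end={s0,s11,s2} — reject; 3/3 single-dels accept.
5 words, ⪯-incomp.

A = [di, dj, jj, qji, iqq].


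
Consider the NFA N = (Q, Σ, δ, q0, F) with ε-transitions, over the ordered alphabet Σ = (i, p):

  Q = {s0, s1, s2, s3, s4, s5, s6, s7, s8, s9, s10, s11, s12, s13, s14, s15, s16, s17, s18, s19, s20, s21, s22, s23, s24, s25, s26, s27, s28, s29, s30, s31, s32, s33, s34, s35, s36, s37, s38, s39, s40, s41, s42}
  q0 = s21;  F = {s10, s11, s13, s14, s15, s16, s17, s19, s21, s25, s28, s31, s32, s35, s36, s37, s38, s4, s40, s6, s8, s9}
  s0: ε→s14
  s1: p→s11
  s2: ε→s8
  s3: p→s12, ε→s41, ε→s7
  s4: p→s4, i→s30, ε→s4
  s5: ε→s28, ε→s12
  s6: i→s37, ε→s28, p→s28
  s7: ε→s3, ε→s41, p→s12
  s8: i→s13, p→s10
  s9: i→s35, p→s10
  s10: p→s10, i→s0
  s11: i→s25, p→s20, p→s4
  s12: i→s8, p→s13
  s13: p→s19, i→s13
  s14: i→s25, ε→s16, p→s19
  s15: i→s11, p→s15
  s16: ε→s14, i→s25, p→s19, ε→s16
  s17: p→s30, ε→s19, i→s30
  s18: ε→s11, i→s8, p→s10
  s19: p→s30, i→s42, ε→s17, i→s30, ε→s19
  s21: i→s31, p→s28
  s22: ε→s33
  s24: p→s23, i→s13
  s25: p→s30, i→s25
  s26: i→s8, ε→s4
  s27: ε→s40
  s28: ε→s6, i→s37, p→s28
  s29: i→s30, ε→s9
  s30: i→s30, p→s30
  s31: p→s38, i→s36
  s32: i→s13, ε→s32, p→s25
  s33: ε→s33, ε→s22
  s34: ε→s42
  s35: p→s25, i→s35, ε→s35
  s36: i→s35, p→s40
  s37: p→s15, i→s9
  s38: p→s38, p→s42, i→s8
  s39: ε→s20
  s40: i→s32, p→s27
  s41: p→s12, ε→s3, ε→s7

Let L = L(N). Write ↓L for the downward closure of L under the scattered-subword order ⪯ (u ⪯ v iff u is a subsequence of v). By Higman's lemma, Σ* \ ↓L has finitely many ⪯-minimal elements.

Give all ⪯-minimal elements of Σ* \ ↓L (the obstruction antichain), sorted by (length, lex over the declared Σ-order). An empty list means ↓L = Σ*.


|Q|=43, |F|=22, |δ|=91 (30 ε).
min D↑ (20 st, q0=0, F={16}): 0:i→1,p→2 1:i→3,p→4 2:i→5,p→2 3:i→6,p→7 4:i→8,p→4 5:i→9,p→10 6:i→6,p→11 7:i→12,p→7 8:i→13,p→14 9:i→6,p→14 10:i→15,p→10 11:i→11,p→16 12:i→13,p→11 13:i→13,p→17 14:i→18,p→14 15:i→11,p→19 16:i→16,p→16 17:i→16,p→16 18:i→11,p→17 19:i→16,p→19.
'iiipp': |S_i|=[27, 24, 20, 11, 5, 1] end={s30} ∉↓L; 5/5 del acc.
'ipiipi': run [27, 24, 19, 15, 9, 4, 2] end={s30,s42} ∉↓L; 6/6 deletions ∈↓L.
'pipiip': |S_i|=[27, 24, 19, 13, 11, 3, 1] end={s30} — reject; 6/6 deletions ∈↓L.
'pipipi': run [27, 24, 19, 13, 11, 6, 2] end={s30,s42} — reject; 6/6 del acc.
4 words, ⪯-incomp.

Antichain: [iiipp, ipiipi, pipiip, pipipi].


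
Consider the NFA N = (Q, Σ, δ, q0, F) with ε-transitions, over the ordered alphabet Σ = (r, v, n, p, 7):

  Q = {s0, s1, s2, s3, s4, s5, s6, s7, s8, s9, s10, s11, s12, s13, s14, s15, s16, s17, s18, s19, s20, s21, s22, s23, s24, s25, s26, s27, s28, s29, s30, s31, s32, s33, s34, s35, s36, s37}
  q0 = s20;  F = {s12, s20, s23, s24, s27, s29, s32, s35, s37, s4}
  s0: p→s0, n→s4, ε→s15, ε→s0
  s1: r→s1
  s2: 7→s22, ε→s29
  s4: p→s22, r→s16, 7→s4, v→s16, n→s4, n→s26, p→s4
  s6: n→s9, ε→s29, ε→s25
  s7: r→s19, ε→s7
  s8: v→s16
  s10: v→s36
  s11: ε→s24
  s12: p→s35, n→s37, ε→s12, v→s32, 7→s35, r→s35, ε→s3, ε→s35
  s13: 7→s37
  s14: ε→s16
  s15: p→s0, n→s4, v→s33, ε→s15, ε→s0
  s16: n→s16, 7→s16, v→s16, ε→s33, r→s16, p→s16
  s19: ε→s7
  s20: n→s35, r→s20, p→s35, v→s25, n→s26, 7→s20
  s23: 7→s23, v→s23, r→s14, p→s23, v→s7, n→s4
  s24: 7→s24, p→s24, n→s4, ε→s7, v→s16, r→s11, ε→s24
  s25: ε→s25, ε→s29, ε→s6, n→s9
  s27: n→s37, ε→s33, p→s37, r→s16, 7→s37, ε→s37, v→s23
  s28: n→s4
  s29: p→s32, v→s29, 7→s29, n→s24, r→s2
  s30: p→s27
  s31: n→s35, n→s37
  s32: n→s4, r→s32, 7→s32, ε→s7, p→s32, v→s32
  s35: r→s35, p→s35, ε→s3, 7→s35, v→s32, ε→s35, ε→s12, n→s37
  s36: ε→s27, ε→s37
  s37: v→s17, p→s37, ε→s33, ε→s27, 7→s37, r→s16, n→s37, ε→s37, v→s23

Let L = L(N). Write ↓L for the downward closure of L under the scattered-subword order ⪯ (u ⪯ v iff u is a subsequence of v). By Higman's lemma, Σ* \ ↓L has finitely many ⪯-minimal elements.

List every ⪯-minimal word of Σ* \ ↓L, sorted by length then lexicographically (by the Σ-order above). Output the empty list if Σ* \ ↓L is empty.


|Q|=38, |F|=10, |δ|=108 (31 ε).
min D↑ (9 st, q0=0, F={6}): 0:r→0,v→1,n→2,p→2,7→0 1:r→1,v→1,n→3,p→4,7→1 2:r→2,v→4,n→5,p→2,7→2 3:r→3,v→6,n→7,p→3,7→3 4:r→4,v→4,n→7,p→4,7→4 5:r→6,v→8,n→5,p→5,7→5 6:r→6,v→6,n→6,p→6,7→6 7:r→6,v→6,n→7,p→7,7→7 8:r→6,v→8,n→7,p→8,7→8.
'vnv': |S_i|=[24, 18, 10, 2] end={s16,s33} — reject; 3/3 deletions ∈↓L.
'nnr': run [24, 19, 12, 5] end={s14,s16,s19,s33,s7} rej; 3/3 single-dels accept.
'pnr': |S_i|=[24, 18, 12, 5] end={s14,s16,s19,s33,s7} ∉↓L; 3/3 del acc.
3 minimals (antichain).

A = [vnv, nnr, pnr].


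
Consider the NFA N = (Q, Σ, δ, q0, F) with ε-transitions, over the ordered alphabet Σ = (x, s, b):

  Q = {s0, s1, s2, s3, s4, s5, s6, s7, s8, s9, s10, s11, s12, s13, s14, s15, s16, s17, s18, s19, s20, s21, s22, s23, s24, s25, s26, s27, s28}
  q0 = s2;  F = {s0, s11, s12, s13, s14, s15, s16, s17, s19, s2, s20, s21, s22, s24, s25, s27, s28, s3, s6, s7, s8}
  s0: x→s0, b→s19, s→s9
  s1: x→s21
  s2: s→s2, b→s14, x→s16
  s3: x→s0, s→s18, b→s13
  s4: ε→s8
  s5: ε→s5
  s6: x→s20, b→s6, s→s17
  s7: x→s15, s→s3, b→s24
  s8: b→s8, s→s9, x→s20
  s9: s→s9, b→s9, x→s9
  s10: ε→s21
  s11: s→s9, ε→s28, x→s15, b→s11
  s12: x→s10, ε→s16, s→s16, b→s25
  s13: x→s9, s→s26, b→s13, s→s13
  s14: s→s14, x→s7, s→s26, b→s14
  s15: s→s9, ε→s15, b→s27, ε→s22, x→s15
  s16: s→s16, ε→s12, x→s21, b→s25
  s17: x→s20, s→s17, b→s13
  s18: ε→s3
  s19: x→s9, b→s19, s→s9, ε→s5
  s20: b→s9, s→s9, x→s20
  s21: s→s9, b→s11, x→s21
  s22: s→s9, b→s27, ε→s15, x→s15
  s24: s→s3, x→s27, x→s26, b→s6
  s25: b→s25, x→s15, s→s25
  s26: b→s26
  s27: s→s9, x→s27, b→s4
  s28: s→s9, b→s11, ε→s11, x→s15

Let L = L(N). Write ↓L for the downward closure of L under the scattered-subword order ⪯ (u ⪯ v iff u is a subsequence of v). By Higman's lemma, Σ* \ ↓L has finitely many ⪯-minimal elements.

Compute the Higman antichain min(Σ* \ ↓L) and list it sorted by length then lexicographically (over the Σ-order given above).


|Q|=29, |F|=21, |δ|=83 (12 ε).
min D↑ (19 st, q0=0, F={6}): 0:x→1,s→0,b→2 1:x→3,s→1,b→4 2:x→5,s→2,b→2 3:x→3,s→6,b→7 4:x→8,s→4,b→4 5:x→8,s→9,b→10 6:x→6,s→6,b→6 7:x→8,s→6,b→7 8:x→8,s→6,b→11 9:x→12,s→9,b→13 10:x→11,s→9,b→14 11:x→11,s→6,b→15 12:x→12,s→6,b→16 13:x→6,s→13,b→13 14:x→17,s→18,b→14 15:x→17,s→6,b→15 16:x→6,s→6,b→16 17:x→17,s→6,b→6 18:x→17,s→18,b→13 (ε-aug+det+¬).
'xxs': N↓-sim [27, 25, 15, 1] end={s9} — reject; 3/3 single-dels accept.
'bxsbx': run [27, 22, 18, 10, 5, 1] end={s9} rej; 5/5 deletions ∈↓L.
'bxbbxb': run [27, 22, 18, 15, 10, 2, 1] end={s9} — reject; 6/6 del acc.
3 obstructions.

min(Σ*\↓L) = [xxs, bxsbx, bxbbxb].


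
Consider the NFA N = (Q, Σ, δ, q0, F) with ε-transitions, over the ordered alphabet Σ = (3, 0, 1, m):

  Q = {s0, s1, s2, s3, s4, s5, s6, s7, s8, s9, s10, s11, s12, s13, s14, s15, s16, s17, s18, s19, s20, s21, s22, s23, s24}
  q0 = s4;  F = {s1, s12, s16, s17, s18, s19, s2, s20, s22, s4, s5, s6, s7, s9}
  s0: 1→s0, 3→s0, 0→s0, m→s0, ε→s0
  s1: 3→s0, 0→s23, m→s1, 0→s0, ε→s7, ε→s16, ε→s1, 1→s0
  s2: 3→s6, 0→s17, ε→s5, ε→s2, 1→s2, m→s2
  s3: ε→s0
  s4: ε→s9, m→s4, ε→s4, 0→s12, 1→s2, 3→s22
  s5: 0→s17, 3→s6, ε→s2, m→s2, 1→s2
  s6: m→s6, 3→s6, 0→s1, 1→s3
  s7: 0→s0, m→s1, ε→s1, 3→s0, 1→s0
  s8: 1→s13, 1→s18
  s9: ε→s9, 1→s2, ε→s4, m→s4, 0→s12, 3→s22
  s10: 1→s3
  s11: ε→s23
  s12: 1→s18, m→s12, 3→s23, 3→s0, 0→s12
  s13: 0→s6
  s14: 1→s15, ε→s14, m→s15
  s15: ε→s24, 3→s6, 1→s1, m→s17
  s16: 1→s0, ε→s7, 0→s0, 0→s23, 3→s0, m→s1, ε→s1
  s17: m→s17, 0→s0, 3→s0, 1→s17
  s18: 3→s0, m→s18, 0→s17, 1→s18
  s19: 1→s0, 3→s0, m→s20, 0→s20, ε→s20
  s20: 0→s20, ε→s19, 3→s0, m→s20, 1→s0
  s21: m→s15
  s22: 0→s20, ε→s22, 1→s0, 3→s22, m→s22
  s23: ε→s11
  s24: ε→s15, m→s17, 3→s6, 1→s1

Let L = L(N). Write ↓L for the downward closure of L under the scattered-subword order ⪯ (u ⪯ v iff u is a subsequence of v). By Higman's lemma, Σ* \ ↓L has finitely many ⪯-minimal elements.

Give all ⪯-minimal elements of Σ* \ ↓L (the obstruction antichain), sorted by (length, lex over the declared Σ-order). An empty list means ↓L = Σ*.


Antichain: [31, 03, 100].

|Q|=25, |F|=14, |δ|=99 (23 ε).
min D↑ (10 st, q0=0, F={5}): 0:3→1,0→2,1→3,m→0 1:3→1,0→4,1→5,m→1 2:3→5,0→2,1→6,m→2 3:3→7,0→8,1→3,m→3 4:3→5,0→4,1→5,m→4 5:3→5,0→5,1→5,m→5 6:3→5,0→8,1→6,m→6 7:3→7,0→9,1→5,m→7 8:3→5,0→5,1→8,m→8 9:3→5,0→5,1→5,m→9 (ε-aug+det+¬).
'31': N↓-sim [18, 11, 2] end={s0,s3} rej; 2/2 del acc.
'03': N↓-sim [18, 11, 3] end={s0,s11,s23} ∉↓L; 2/2 del acc.
'100': |S_i|=[18, 12, 7, 3] end={s0,s11,s23} rej; 3/3 del acc.
3 words, ⪯-incomp.


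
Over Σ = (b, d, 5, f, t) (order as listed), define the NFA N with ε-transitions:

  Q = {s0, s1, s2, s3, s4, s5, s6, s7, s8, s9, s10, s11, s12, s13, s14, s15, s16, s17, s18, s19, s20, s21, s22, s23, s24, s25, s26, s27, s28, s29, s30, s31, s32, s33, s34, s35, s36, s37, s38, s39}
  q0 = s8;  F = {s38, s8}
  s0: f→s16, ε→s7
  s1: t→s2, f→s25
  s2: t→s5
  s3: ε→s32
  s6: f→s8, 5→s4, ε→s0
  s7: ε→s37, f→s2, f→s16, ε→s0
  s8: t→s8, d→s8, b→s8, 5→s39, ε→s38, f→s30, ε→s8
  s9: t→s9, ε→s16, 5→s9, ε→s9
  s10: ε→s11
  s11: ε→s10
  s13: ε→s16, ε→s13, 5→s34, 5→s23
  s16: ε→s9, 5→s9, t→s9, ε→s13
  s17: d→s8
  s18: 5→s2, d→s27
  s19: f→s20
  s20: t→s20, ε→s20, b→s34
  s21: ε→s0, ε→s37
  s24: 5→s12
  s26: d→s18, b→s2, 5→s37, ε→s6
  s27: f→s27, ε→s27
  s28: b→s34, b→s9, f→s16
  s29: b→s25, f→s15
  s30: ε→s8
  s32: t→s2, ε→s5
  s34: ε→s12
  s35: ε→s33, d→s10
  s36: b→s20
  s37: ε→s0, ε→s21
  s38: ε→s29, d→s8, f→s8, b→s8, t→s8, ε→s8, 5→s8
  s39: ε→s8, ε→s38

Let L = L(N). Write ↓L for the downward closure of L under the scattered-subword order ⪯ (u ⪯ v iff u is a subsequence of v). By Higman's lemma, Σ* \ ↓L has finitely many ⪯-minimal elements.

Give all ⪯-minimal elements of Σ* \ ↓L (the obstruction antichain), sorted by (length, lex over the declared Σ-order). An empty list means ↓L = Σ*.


A = [].

|Q|=40, |F|=2, |δ|=73 (30 ε).
min D↑ (1 st, q0=0, F={}): 0:b→0,d→0,5→0,f→0,t→0 (ε-aug+det+¬).
L(D↑) = ∅; no obstructions.


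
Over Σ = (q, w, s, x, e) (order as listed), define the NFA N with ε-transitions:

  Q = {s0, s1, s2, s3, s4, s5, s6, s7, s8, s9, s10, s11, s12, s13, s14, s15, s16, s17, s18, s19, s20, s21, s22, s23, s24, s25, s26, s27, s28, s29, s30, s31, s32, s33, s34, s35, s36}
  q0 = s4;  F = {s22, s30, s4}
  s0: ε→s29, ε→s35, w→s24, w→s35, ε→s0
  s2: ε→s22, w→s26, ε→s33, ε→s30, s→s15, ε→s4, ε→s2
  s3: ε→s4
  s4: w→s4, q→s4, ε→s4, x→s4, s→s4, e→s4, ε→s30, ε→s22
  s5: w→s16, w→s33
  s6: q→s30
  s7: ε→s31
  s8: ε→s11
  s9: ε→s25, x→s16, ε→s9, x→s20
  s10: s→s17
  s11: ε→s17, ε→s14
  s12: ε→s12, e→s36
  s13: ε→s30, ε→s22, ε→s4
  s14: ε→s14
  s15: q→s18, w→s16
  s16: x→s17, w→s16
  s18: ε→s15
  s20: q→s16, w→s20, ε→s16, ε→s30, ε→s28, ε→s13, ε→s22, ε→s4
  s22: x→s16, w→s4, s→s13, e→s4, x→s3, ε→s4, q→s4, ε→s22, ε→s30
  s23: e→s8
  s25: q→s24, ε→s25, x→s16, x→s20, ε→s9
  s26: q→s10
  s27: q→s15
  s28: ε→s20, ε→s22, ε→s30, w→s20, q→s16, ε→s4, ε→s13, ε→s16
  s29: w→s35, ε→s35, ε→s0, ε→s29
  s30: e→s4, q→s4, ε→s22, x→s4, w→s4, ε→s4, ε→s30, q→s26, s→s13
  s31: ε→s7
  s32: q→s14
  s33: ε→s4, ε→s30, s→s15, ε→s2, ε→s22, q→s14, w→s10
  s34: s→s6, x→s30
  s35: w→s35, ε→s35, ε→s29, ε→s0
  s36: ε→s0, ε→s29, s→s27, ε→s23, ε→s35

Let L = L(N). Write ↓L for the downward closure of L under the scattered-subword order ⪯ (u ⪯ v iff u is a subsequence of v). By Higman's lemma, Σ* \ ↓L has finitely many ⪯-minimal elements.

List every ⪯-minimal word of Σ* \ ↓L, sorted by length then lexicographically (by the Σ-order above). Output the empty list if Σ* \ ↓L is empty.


|Q|=37, |F|=3, |δ|=110 (59 ε).
min D↑ (1 st, q0=0, F={}): 0:q→0,w→0,s→0,x→0,e→0 [Hopcroft].
L(D↑) = ∅ ⇒ ↓L = Σ*.

min(Σ*\↓L) = [].


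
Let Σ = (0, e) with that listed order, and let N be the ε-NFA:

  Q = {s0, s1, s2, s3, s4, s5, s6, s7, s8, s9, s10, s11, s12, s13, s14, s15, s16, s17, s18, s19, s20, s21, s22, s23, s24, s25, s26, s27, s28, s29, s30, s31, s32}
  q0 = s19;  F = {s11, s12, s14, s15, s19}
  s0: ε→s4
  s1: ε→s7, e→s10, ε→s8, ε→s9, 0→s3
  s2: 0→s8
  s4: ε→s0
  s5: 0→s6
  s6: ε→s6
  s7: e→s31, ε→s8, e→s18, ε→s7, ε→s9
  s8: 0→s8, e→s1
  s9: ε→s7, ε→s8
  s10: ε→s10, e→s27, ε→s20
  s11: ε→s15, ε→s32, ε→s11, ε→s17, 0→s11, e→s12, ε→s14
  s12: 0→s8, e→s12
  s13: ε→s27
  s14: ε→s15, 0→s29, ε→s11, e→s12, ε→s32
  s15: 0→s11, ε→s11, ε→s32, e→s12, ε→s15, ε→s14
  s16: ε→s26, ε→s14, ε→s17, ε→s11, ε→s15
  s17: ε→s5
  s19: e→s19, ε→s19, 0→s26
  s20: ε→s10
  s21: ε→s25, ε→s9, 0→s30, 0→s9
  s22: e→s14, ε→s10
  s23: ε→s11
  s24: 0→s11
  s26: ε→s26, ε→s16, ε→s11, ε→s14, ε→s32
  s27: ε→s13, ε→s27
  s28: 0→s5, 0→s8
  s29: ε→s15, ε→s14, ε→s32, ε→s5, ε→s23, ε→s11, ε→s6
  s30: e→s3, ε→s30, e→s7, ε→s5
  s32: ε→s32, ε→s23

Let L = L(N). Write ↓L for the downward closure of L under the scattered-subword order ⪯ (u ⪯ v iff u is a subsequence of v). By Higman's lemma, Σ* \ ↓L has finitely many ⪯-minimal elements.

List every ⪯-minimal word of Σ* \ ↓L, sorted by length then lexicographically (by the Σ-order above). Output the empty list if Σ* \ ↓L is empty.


|Q|=33, |F|=5, |δ|=83 (56 ε).
min D↑ (4 st, q0=0, F={3}): 0:0→1,e→0 1:0→1,e→2 2:0→3,e→2 3:0→3,e→3.
'0e0': N↓-sim [24, 23, 12, 11] end={s1,s10,s13,s18,s20,s27,s3,s31,s7,s8,s9} ∉↓L; 3/3 deletions ∈↓L.
1 words, ⪯-incomp.

min(Σ*\↓L) = [0e0].


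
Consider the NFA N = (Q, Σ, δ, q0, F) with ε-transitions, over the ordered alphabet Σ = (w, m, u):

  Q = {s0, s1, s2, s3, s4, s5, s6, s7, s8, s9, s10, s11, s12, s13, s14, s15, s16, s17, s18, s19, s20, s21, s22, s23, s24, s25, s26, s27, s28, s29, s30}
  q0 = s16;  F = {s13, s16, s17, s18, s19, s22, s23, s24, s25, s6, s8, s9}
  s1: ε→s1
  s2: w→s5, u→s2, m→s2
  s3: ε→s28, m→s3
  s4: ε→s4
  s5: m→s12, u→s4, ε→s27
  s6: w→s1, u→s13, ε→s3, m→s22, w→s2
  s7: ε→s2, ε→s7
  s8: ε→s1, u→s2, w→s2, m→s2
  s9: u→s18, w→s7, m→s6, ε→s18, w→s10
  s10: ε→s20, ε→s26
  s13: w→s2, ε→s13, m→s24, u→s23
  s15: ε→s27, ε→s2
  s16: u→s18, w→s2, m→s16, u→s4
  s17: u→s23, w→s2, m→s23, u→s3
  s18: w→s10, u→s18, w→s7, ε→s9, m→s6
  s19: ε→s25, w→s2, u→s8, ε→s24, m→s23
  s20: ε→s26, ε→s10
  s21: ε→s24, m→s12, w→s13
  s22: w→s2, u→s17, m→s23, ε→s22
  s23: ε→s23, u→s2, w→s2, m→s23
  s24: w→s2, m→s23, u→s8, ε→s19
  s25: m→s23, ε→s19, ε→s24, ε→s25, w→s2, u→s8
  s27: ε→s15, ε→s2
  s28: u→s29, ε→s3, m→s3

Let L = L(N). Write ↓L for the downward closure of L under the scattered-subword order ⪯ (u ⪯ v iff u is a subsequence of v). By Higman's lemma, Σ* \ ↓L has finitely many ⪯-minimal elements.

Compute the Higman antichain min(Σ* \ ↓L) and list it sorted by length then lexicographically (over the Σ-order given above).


|Q|=31, |F|=12, |δ|=80 (29 ε).
min D↑ (10 st, q0=0, F={1}): 0:w→1,m→0,u→2 1:w→1,m→1,u→1 2:w→1,m→3,u→2 3:w→1,m→4,u→5 4:w→1,m→6,u→7 5:w→1,m→8,u→6 6:w→1,m→6,u→1 7:w→1,m→6,u→6 8:w→1,m→6,u→9 9:w→1,m→1,u→1 (ε-aug+det+¬).
'w': N↓-sim [26, 11] end={s1,s10,s12,s15,s2,s20,s26,s27,s4,s5,s7} rej; 1/1 single-dels accept.
'ummmu': N↓-sim [26, 25, 19, 17, 10, 7] end={s12,s15,s2,s27,s29,s4,s5} — reject; 5/5 single-dels accept.
'umuuu': |S_i|=[26, 25, 19, 17, 12, 7] end={s12,s15,s2,s27,s29,s4,s5} ∉↓L; 5/5 single-dels accept.
'umumum': run [26, 25, 19, 17, 15, 9, 6] end={s12,s15,s2,s27,s4,s5} ∉↓L; 6/6 deletions ∈↓L.
4 minimals (antichain).

A = [w, ummmu, umuuu, umumum].


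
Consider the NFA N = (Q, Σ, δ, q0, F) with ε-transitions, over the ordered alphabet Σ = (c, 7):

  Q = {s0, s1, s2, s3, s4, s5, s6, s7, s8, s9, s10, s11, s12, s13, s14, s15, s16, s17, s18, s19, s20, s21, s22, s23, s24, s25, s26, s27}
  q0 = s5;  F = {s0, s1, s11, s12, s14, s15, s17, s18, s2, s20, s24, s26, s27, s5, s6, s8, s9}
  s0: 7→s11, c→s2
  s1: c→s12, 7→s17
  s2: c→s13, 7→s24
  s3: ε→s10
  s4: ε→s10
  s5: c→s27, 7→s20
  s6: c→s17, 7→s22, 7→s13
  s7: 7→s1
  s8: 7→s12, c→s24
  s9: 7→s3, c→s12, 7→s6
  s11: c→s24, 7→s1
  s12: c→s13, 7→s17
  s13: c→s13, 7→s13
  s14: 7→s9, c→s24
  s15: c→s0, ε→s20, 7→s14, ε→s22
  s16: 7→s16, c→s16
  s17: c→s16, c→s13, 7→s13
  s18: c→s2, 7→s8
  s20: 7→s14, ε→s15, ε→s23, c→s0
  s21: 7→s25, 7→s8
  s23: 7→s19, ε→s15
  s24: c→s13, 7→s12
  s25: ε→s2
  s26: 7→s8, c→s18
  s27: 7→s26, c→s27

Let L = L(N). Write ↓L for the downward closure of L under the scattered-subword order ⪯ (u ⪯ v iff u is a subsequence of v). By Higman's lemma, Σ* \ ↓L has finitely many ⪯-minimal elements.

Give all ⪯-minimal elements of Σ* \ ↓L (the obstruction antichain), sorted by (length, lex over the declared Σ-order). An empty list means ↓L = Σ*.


|Q|=28, |F|=17, |δ|=53 (8 ε).
min D↑ (17 st, q0=0, F={13}): 0:c→1,7→2 1:c→1,7→3 2:c→4,7→5 3:c→6,7→7 4:c→8,7→9 5:c→10,7→11 6:c→8,7→7 7:c→10,7→12 8:c→13,7→10 9:c→10,7→14 10:c→13,7→12 11:c→12,7→15 12:c→13,7→16 13:c→13,7→13 14:c→12,7→16 15:c→16,7→13 16:c→13,7→13 [Hopcroft].
'7ccc': N↓-sim [24, 22, 11, 6, 2] end={s13,s16} rej; 4/4 deletions ∈↓L.
'77cc': N↓-sim [24, 22, 15, 5, 2] end={s13,s16} — reject; 4/4 single-dels accept.
'c777c': |S_i|=[24, 13, 11, 7, 4, 2] end={s13,s16} ∉↓L; 5/5 single-dels accept.
'77777': N↓-sim [24, 22, 15, 10, 7, 3] end={s13,s16,s22} rej; 5/5 del acc.
4 obstructions.

min(Σ*\↓L) = [7ccc, 77cc, c777c, 77777].


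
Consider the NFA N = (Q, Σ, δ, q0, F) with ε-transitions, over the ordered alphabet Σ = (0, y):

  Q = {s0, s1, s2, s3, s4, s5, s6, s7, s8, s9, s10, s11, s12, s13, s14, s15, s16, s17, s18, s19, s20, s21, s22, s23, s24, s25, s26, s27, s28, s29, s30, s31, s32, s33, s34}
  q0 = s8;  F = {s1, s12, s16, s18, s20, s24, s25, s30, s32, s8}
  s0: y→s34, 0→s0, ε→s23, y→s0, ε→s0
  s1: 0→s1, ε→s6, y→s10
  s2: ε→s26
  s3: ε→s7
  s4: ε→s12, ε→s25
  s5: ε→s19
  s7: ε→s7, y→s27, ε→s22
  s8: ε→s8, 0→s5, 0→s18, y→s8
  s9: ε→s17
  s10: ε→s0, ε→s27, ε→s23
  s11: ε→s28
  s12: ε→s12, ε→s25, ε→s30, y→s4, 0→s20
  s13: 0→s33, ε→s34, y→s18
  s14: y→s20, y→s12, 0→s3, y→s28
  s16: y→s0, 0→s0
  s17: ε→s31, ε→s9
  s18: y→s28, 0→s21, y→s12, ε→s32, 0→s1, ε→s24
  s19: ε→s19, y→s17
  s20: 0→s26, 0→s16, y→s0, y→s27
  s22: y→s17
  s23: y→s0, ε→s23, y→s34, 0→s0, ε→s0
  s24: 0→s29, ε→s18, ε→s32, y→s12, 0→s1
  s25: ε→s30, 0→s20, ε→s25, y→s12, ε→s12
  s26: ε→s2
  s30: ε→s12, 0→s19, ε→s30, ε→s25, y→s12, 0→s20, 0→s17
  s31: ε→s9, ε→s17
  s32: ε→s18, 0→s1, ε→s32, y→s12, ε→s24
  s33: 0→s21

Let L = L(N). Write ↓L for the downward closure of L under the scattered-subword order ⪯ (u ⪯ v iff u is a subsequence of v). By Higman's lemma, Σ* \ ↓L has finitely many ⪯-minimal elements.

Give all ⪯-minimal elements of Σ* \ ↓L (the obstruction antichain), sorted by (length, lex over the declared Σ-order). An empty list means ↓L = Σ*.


Antichain: [00y, 0y000].

|Q|=35, |F|=10, |δ|=85 (41 ε).
min D↑ (7 st, q0=0, F={4}): 0:0→1,y→0 1:0→2,y→3 2:0→2,y→4 3:0→5,y→3 4:0→4,y→4 5:0→6,y→4 6:0→4,y→4.
'00y': |S_i|=[27, 26, 17, 8] end={s0,s10,s17,s23,s27,s31,s34,s9} rej; 3/3 single-dels accept.
'0y000': N↓-sim [27, 26, 18, 12, 6, 3] end={s0,s23,s34} — reject; 5/5 del acc.
2 words, ⪯-incomp.


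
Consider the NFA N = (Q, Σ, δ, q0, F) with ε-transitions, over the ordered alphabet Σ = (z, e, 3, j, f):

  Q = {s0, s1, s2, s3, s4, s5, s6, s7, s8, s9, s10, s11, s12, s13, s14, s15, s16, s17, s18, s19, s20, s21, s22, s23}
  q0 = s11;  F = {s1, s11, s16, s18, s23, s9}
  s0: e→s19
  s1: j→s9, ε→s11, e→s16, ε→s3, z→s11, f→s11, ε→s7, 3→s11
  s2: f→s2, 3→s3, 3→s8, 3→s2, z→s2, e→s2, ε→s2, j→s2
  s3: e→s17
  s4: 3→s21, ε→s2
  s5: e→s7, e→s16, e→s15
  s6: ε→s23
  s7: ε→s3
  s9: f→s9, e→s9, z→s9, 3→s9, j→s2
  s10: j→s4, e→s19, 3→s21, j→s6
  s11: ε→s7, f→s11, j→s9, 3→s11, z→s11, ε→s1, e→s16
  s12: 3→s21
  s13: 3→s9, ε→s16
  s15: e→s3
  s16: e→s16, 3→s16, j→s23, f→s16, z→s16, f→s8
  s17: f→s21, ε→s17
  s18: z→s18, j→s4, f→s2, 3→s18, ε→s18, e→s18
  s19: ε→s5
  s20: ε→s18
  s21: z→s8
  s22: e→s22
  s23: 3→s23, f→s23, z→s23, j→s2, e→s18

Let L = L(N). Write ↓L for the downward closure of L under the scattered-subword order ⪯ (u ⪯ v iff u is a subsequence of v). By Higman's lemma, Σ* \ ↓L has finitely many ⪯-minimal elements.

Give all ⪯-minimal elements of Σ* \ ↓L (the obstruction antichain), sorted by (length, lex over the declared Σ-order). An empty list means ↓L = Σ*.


|Q|=24, |F|=6, |δ|=68 (14 ε).
min D↑ (6 st, q0=0, F={4}): 0:z→0,e→1,3→0,j→2,f→0 1:z→1,e→1,3→1,j→3,f→1 2:z→2,e→2,3→2,j→4,f→2 3:z→3,e→5,3→3,j→4,f→3 4:z→4,e→4,3→4,j→4,f→4 5:z→5,e→5,3→5,j→4,f→4 [Hopcroft].
'jj': run [13, 9, 6] end={s17,s2,s21,s3,s4,s8} ∉↓L; 2/2 deletions ∈↓L.
'ejef': |S_i|=[13, 10, 8, 7, 5] end={s17,s2,s21,s3,s8} rej; 4/4 single-dels accept.
2 obstructions.

min(Σ*\↓L) = [jj, ejef].


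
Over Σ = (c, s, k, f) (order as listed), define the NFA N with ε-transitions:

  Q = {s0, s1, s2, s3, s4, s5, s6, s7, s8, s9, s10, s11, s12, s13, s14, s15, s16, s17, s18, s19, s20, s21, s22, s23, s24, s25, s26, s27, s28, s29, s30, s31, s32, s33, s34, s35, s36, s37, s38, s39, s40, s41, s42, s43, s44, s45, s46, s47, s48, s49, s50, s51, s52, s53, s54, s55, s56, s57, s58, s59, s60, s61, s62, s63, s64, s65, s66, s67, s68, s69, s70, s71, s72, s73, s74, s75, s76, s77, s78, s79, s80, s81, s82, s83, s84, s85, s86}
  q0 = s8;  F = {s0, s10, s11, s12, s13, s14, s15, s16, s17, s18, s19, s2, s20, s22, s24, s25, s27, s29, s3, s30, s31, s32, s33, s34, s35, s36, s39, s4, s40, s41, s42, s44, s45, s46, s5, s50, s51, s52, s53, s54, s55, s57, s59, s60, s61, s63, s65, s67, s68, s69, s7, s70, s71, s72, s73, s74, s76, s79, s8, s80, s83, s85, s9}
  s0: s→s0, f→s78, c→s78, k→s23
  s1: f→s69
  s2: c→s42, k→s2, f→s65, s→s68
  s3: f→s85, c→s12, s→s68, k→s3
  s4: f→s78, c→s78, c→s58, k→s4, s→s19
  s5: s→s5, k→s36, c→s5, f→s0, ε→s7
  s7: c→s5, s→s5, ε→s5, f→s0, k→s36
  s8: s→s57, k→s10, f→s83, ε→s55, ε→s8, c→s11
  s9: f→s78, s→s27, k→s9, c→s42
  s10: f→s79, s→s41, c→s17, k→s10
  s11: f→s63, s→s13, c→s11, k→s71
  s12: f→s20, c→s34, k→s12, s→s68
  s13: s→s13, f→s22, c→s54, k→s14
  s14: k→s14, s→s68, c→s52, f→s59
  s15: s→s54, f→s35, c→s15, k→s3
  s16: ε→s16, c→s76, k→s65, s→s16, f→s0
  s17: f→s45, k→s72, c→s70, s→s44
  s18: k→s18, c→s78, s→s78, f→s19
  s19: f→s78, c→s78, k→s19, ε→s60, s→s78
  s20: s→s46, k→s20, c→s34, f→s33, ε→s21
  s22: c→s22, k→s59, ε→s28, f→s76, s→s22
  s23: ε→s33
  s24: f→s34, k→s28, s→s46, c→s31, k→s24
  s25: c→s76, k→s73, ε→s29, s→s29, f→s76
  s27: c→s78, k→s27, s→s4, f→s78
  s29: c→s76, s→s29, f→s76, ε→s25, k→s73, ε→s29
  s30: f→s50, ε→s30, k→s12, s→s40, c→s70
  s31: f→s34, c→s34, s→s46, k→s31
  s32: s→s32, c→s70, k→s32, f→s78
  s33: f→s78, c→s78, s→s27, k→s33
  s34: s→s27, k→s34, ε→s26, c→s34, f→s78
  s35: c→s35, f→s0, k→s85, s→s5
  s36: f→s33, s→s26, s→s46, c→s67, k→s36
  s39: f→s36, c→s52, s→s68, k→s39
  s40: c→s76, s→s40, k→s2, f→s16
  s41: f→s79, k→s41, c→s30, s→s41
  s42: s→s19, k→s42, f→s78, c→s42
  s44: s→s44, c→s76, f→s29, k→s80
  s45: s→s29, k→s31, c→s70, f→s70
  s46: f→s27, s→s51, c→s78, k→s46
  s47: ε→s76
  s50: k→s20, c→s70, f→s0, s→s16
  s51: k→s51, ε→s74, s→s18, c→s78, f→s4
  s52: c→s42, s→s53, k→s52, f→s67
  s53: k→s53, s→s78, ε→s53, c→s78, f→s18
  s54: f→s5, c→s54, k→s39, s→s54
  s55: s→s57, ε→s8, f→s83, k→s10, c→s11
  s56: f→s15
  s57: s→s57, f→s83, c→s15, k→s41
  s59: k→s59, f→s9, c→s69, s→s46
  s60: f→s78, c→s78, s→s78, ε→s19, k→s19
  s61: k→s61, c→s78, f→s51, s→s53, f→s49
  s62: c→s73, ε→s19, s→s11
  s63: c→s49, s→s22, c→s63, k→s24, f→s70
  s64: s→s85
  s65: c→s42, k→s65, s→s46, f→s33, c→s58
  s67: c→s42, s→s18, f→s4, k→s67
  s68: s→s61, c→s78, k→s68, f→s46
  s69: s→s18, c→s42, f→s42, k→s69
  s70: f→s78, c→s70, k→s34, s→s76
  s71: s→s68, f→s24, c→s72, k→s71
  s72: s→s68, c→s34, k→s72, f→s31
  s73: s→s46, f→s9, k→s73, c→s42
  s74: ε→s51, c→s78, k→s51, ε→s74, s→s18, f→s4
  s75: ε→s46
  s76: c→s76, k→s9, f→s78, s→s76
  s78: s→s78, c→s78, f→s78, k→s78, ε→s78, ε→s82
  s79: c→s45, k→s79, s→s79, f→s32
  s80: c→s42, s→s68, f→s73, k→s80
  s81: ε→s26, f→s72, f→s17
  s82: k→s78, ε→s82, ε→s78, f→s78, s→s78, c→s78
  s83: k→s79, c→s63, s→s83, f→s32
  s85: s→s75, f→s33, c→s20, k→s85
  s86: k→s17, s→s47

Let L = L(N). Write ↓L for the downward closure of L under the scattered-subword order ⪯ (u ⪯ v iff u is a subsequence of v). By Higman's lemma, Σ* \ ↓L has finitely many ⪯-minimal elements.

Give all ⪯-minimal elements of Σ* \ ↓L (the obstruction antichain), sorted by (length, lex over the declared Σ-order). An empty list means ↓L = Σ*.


|Q|=87, |F|=63, |δ|=303 (28 ε).
min D↑ (59 st, q0=0, F={25}): 0:c→1,s→2,k→3,f→4 1:c→1,s→5,k→6,f→7 2:c→8,s→2,k→9,f→4 3:c→10,s→9,k→3,f→11 4:c→7,s→4,k→11,f→12 5:c→13,s→5,k→14,f→15 6:c→16,s→17,k→6,f→18 7:c→7,s→15,k→18,f→19 8:c→8,s→13,k→20,f→21 9:c→22,s→9,k→9,f→11 10:c→19,s→23,k→16,f→24 11:c→24,s→11,k→11,f→12 12:c→19,s→12,k→12,f→25 13:c→13,s→13,k→26,f→27 14:c→28,s→17,k→14,f→29 15:c→15,s→15,k→29,f→30 16:c→31,s→17,k→16,f→32 17:c→25,s→33,k→17,f→34 18:c→32,s→34,k→18,f→31 19:c→19,s→30,k→31,f→25 20:c→35,s→17,k→20,f→36 21:c→21,s→27,k→36,f→37 22:c→19,s→38,k→35,f→39 23:c→30,s→23,k→40,f→41 24:c→19,s→41,k→32,f→19 25:c→25,s→25,k→25,f→25 26:c→28,s→17,k→26,f→42 27:c→27,s→27,k→42,f→37 28:c→43,s→44,k→28,f→45 29:c→46,s→34,k→29,f→47 30:c→30,s→30,k→47,f→25 31:c→31,s→48,k→31,f→25 32:c→31,s→34,k→32,f→31 33:c→25,s→44,k→33,f→49 34:c→25,s→49,k→34,f→48 35:c→31,s→17,k→35,f→50 36:c→50,s→34,k→36,f→51 37:c→25,s→37,k→51,f→25 38:c→30,s→38,k→52,f→53 39:c→19,s→53,k→50,f→37 40:c→43,s→17,k→40,f→54 41:c→30,s→41,k→54,f→30 42:c→45,s→34,k→42,f→51 43:c→43,s→55,k→43,f→25 44:c→25,s→25,k→44,f→56 45:c→43,s→56,k→45,f→57 46:c→43,s→56,k→46,f→43 47:c→43,s→48,k→47,f→25 48:c→25,s→57,k→48,f→25 49:c→25,s→56,k→49,f→57 50:c→31,s→34,k→50,f→51 51:c→25,s→48,k→51,f→25 52:c→43,s→17,k→52,f→58 53:c→30,s→53,k→58,f→37 54:c→43,s→34,k→54,f→47 55:c→25,s→25,k→55,f→25 56:c→25,s→25,k→56,f→55 57:c→25,s→55,k→57,f→25 58:c→43,s→34,k→58,f→51 (ε-aug+det+¬).
'fff': N↓-sim [72, 47, 17, 2] end={s78,s82} — reject; 3/3 del acc.
'cksc': run [72, 64, 43, 17, 3] end={s58,s78,s82} ∉↓L; 4/4 single-dels accept.
'kccf': run [72, 59, 45, 13, 2] end={s78,s82} ∉↓L; 4/4 single-dels accept.
'scffc': run [72, 65, 56, 33, 10, 3] end={s58,s78,s82} — reject; 5/5 single-dels accept.
'cskcss': N↓-sim [72, 64, 45, 31, 12, 6, 2] end={s78,s82} ∉↓L; 6/6 deletions ∈↓L.
'ckssss': run [72, 64, 43, 17, 12, 6, 2] end={s78,s82} — reject; 6/6 del acc.
6 obstructions.

A = [fff, cksc, kccf, scffc, cskcss, ckssss].
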